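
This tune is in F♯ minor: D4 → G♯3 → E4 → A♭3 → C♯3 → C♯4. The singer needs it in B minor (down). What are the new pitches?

G3 C#3 A3 Db3 F#2 F#3

From F♯ down to B is a perfect fifth; apply that to each pitch.
D4 becomes G3
G#3 becomes C#3
E4 becomes A3
Ab3 becomes Db3
C#3 becomes F#2
C#4 becomes F#3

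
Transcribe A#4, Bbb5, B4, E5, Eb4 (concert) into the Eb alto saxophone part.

F##5 Gb6 G#5 C#6 C5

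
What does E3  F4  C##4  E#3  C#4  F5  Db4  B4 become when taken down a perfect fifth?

A2 Bb3 F##3 A#2 F#3 Bb4 Gb3 E4

E3 down a perfect fifth is A2.
A perfect fifth down from F4 gives Bb3.
A perfect fifth down from C##4 gives F##3.
E#3 down a perfect fifth is A#2.
A perfect fifth down from C#4 gives F#3.
F5 down a perfect fifth is Bb4.
Db4: a fifth down reaches G, and 7 semitones makes it Gb3.
B4: a fifth down reaches E, and 7 semitones makes it E4.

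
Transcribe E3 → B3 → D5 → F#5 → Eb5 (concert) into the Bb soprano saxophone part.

The Bb soprano saxophone sounds a major second below written, so the written part must be a major second above concert — transpose each note up.
E3 -> F#3
B3 -> C#4
D5 -> E5
F#5 -> G#5
Eb5 -> F5

F#3 C#4 E5 G#5 F5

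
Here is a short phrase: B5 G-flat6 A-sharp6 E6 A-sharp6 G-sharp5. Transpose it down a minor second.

A minor second down from B5 gives A#5.
Gb6: a second down reaches F, and 1 semitone makes it F6.
A minor second down from A#6 gives G##6.
A minor second down from E6 gives D#6.
A#6: a second down reaches G, and 1 semitone makes it G##6.
G#5 down a minor second is F##5.

A#5 F6 G##6 D#6 G##6 F##5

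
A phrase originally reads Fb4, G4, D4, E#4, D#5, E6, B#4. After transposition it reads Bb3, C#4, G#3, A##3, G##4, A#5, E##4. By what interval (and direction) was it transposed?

From Fb4 to Bb3 is 5 letter names — a fifth of some quality.
Bb3 to Fb4 is 6 semitones, which makes it a diminished fifth; the second version is lower, so the direction is down.
Checking another pair — B#4 → E##4 — gives the same interval.

down a diminished fifth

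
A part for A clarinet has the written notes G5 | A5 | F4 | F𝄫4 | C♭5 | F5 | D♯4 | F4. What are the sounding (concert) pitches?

E5 F#5 D4 Dbb4 Ab4 D5 B#3 D4

Written C4 on the A clarinet sounds as A3, a minor third lower; apply that shift to every note.
G5 → E5
A5 → F#5
F4 → D4
Fbb4 → Dbb4
Cb5 → Ab4
F5 → D5
D#4 → B#3
F4 → D4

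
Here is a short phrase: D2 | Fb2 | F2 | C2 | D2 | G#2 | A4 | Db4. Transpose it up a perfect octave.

D2 → D3
Fb2 → Fb3
F2 → F3
C2 → C3
D2 → D3
G#2 → G#3
A4 → A5
Db4 → Db5

D3 Fb3 F3 C3 D3 G#3 A5 Db5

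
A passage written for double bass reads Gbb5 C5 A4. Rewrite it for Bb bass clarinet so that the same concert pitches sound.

Abb5 D5 B4

First find concert pitch: the double bass sounds a perfect octave below written, so Gbb5 C5 A4 sounds Gbb4 C4 A3.
Then write for Bb bass clarinet: it sounds a major ninth below written, so the part must be a major ninth above concert.
Gbb4 → Abb5
C4 → D5
A3 → B4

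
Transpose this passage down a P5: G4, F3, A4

C4 Bb2 D4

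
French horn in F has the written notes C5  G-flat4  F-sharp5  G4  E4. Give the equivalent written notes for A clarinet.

First find concert pitch: the French horn in F sounds a perfect fifth below written, so C5 G-flat4 F-sharp5 G4 E4 sounds F4 Cb4 B4 C4 A3.
Then write for A clarinet: it sounds a minor third below written, so the part must be a minor third above concert.
F4 → Ab4
Cb4 → Ebb4
B4 → D5
C4 → Eb4
A3 → C4

Ab4 Ebb4 D5 Eb4 C4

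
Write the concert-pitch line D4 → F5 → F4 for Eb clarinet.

B3 D5 D4

The Eb clarinet sounds a minor third above written, so the written part must be a minor third below concert — transpose each note down.
D4 to B3
F5 to D5
F4 to D4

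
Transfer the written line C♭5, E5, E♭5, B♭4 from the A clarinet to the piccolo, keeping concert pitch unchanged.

Ab3 C#4 C4 G3

First find concert pitch: the A clarinet sounds a minor third below written, so C♭5 E5 E♭5 B♭4 sounds Ab4 C#5 C5 G4.
Then write for piccolo: it sounds a perfect octave above written, so the part must be a perfect octave below concert.
Ab4 → Ab3
C#5 → C#4
C5 → C4
G4 → G3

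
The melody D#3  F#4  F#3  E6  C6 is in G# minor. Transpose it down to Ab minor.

Eb2 Gb3 Gb2 Fb5 Dbb5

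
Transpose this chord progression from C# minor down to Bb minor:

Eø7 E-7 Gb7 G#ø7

C# minor down to Bb minor is an augmented second; each chord root moves by that interval while the quality stays the same.
Eø7: root E down an augmented second → Db, giving Dbø7.
E-7: root E down an augmented second → Db, giving Db-7.
Gb7: root Gb down an augmented second → Fbb, giving Fbb7.
G#ø7: root G# down an augmented second → F, giving Fø7.

Dbø7 Db-7 Fbb7 Fø7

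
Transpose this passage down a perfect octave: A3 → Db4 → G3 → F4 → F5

A3 becomes A2
Db4 becomes Db3
G3 becomes G2
F4 becomes F3
F5 becomes F4

A2 Db3 G2 F3 F4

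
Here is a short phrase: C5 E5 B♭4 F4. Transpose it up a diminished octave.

A diminished octave up from C5 gives Cb6.
E5: an octave up reaches E, and 11 semitones makes it Eb6.
A diminished octave up from Bb4 gives Bbb5.
F4: an octave up reaches F, and 11 semitones makes it Fb5.

Cb6 Eb6 Bbb5 Fb5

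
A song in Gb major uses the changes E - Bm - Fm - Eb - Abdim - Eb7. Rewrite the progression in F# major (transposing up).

D## A##m E#m D# G#dim D#7

Gb major up to F# major is an augmented seventh; each chord root moves by that interval while the quality stays the same.
E: root E up an augmented seventh → D##, giving D##.
Bm: root B up an augmented seventh → A##, giving A##m.
Fm: root F up an augmented seventh → E#, giving E#m.
Eb: root Eb up an augmented seventh → D#, giving D#.
Abdim: root Ab up an augmented seventh → G#, giving G#dim.
Eb7: root Eb up an augmented seventh → D#, giving D#7.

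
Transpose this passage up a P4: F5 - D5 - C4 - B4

Bb5 G5 F4 E5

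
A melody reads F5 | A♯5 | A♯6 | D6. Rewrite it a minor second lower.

E5 G##5 G##6 C#6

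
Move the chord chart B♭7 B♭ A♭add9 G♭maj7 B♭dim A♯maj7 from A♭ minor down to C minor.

A♭ minor down to C minor is a minor sixth; each chord root moves by that interval while the quality stays the same.
B♭7: root B♭ down a minor sixth → D, giving D7.
B♭: root B♭ down a minor sixth → D, giving D.
A♭add9: root A♭ down a minor sixth → C, giving Cadd9.
G♭maj7: root G♭ down a minor sixth → Bb, giving Bbmaj7.
B♭dim: root B♭ down a minor sixth → D, giving Ddim.
A♯maj7: root A♯ down a minor sixth → C##, giving C##maj7.

D7 D Cadd9 Bbmaj7 Ddim C##maj7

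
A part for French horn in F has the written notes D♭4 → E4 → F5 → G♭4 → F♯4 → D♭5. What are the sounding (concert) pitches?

Gb3 A3 Bb4 Cb4 B3 Gb4

The French horn in F sounds a perfect fifth below written, so transpose each written note down a perfect fifth.
Db4 gives Gb3
E4 gives A3
F5 gives Bb4
Gb4 gives Cb4
F#4 gives B3
Db5 gives Gb4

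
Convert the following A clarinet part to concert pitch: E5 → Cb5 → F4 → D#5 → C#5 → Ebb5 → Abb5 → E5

The A clarinet sounds a minor third below written, so transpose each written note down a minor third.
E5 -> C#5
Cb5 -> Ab4
F4 -> D4
D#5 -> B#4
C#5 -> A#4
Ebb5 -> Cb5
Abb5 -> Fb5
E5 -> C#5

C#5 Ab4 D4 B#4 A#4 Cb5 Fb5 C#5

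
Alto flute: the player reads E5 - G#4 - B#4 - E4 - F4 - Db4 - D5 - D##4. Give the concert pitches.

The alto flute sounds a perfect fourth below written, so transpose each written note down a perfect fourth.
E5 to B4
G#4 to D#4
B#4 to F##4
E4 to B3
F4 to C4
Db4 to Ab3
D5 to A4
D##4 to A##3

B4 D#4 F##4 B3 C4 Ab3 A4 A##3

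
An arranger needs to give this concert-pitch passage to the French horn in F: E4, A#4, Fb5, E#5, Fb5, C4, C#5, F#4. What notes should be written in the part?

B4 E#5 Cb6 B#5 Cb6 G4 G#5 C#5

Written C4 sounds as F3 on the French horn in F, so concert pitches are written a perfect fifth up.
E4 → B4
A#4 → E#5
Fb5 → Cb6
E#5 → B#5
Fb5 → Cb6
C4 → G4
C#5 → G#5
F#4 → C#5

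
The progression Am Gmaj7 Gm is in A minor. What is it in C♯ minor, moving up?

C#m Bmaj7 Bm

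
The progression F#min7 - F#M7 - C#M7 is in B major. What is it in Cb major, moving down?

B major down to Cb major is an augmented seventh; each chord root moves by that interval while the quality stays the same.
F#min7: root F# down an augmented seventh → Gb, giving Gbmin7.
F#M7: root F# down an augmented seventh → Gb, giving GbM7.
C#M7: root C# down an augmented seventh → Db, giving DbM7.

Gbmin7 GbM7 DbM7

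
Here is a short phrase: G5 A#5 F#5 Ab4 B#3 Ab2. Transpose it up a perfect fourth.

C6 D#6 B5 Db5 E#4 Db3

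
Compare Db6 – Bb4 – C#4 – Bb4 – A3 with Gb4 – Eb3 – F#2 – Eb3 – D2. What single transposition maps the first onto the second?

Take the first pair: Db6 → Gb4. D to G spans 12 letter names, so the interval is some kind of twelfth.
Gb4 to Db6 is 19 semitones, which makes it a perfect twelfth; the second version is lower, so the direction is down.
Checking another pair — A3 → D2 — gives the same interval.

down a perfect twelfth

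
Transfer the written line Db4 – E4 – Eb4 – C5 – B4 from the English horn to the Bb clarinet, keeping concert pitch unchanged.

Ab3 B3 Bb3 G4 F#4

First find concert pitch: the English horn sounds a perfect fifth below written, so Db4 E4 Eb4 C5 B4 sounds Gb3 A3 Ab3 F4 E4.
Then write for Bb clarinet: it sounds a major second below written, so the part must be a major second above concert.
Gb3 → Ab3
A3 → B3
Ab3 → Bb3
F4 → G4
E4 → F#4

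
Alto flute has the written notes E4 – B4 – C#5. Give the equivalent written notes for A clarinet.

D4 A4 B4

First find concert pitch: the alto flute sounds a perfect fourth below written, so E4 B4 C#5 sounds B3 F#4 G#4.
Then write for A clarinet: it sounds a minor third below written, so the part must be a minor third above concert.
B3 → D4
F#4 → A4
G#4 → B4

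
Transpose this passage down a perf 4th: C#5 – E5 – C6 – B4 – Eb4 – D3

A perfect fourth down from C#5 gives G#4.
E5 down a perfect fourth is B4.
C6: a fourth down reaches G, and 5 semitones makes it G5.
A perfect fourth down from B4 gives F#4.
Eb4: a fourth down reaches B, and 5 semitones makes it Bb3.
A perfect fourth down from D3 gives A2.

G#4 B4 G5 F#4 Bb3 A2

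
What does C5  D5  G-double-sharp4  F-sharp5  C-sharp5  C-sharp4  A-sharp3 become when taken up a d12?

Gb6 Ab6 D#6 C7 G6 G5 E5

C5 up a diminished twelfth is Gb6.
A diminished twelfth up from D5 gives Ab6.
G##4 up a diminished twelfth is D#6.
A diminished twelfth up from F#5 gives C7.
A diminished twelfth up from C#5 gives G6.
C#4: a twelfth up reaches G, and 18 semitones makes it G5.
A#3 up a diminished twelfth is E5.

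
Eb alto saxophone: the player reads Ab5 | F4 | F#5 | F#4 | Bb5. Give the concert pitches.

The Eb alto saxophone sounds a major sixth below written, so transpose each written note down a major sixth.
Ab5 becomes Cb5
F4 becomes Ab3
F#5 becomes A4
F#4 becomes A3
Bb5 becomes Db5

Cb5 Ab3 A4 A3 Db5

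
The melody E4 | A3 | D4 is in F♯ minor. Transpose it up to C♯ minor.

B4 E4 A4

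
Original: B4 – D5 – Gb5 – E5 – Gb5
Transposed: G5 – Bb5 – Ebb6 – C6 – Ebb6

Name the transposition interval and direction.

Take the first pair: B4 → G5. B to G spans 6 letter names, so the interval is some kind of sixth.
B4 to G5 is 8 semitones, which makes it a minor sixth; the second version is higher, so the direction is up.
Checking another pair — Gb5 → Ebb6 — gives the same interval.

up a minor sixth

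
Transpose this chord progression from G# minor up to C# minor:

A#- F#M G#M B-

D#- BM C#M E-

G# minor up to C# minor is a perfect fourth; each chord root moves by that interval while the quality stays the same.
A#-: root A# up a perfect fourth → D#, giving D#-.
F#M: root F# up a perfect fourth → B, giving BM.
G#M: root G# up a perfect fourth → C#, giving C#M.
B-: root B up a perfect fourth → E, giving E-.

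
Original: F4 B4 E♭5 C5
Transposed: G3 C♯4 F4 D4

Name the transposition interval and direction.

From F4 to G3 is 7 letter names — a seventh of some quality.
G3 to F4 is 10 semitones, which makes it a minor seventh; the second version is lower, so the direction is down.
Checking another pair — C5 → D4 — gives the same interval.

down a minor seventh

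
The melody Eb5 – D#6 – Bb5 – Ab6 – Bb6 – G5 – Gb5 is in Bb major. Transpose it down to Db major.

Gb4 F#5 Db5 Cb6 Db6 Bb4 Bbb4

Bb major to Db major down is a major sixth, so every note moves down by that interval.
Eb5 → Gb4
D#6 → F#5
Bb5 → Db5
Ab6 → Cb6
Bb6 → Db6
G5 → Bb4
Gb5 → Bbb4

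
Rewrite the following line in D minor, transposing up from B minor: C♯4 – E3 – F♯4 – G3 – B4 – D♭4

E4 G3 A4 Bb3 D5 Fb4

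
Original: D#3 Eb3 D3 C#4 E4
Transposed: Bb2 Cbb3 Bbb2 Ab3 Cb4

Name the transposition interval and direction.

down an augmented third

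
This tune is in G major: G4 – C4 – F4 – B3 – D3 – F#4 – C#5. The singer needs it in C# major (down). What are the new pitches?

From G down to C# is a diminished fifth; apply that to each pitch.
G4 to C#4
C4 to F#3
F4 to B3
B3 to E#3
D3 to G#2
F#4 to B#3
C#5 to F##4

C#4 F#3 B3 E#3 G#2 B#3 F##4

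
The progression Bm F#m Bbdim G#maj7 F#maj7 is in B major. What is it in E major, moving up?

Em Bm Ebdim C#maj7 Bmaj7

B major up to E major is a perfect fourth; each chord root moves by that interval while the quality stays the same.
Bm: root B up a perfect fourth → E, giving Em.
F#m: root F# up a perfect fourth → B, giving Bm.
Bbdim: root Bb up a perfect fourth → Eb, giving Ebdim.
G#maj7: root G# up a perfect fourth → C#, giving C#maj7.
F#maj7: root F# up a perfect fourth → B, giving Bmaj7.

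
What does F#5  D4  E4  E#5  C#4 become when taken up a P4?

B5 G4 A4 A#5 F#4

F#5 -> B5
D4 -> G4
E4 -> A4
E#5 -> A#5
C#4 -> F#4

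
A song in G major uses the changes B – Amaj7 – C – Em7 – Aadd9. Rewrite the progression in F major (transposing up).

A Gmaj7 Bb Dm7 Gadd9

G major up to F major is a minor seventh; each chord root moves by that interval while the quality stays the same.
B: root B up a minor seventh → A, giving A.
Amaj7: root A up a minor seventh → G, giving Gmaj7.
C: root C up a minor seventh → Bb, giving Bb.
Em7: root E up a minor seventh → D, giving Dm7.
Aadd9: root A up a minor seventh → G, giving Gadd9.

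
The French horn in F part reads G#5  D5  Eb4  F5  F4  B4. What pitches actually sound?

C#5 G4 Ab3 Bb4 Bb3 E4

The French horn in F sounds a perfect fifth below written, so transpose each written note down a perfect fifth.
G#5 -> C#5
D5 -> G4
Eb4 -> Ab3
F5 -> Bb4
F4 -> Bb3
B4 -> E4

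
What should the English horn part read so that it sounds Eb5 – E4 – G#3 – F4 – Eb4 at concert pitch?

Bb5 B4 D#4 C5 Bb4

The English horn sounds a perfect fifth below written, so the written part must be a perfect fifth above concert — transpose each note up.
Eb5 gives Bb5
E4 gives B4
G#3 gives D#4
F4 gives C5
Eb4 gives Bb4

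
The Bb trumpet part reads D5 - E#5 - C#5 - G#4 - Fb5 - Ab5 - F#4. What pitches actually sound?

C5 D#5 B4 F#4 Ebb5 Gb5 E4

Written C4 on the Bb trumpet sounds as Bb3, a major second lower; apply that shift to every note.
D5 -> C5
E#5 -> D#5
C#5 -> B4
G#4 -> F#4
Fb5 -> Ebb5
Ab5 -> Gb5
F#4 -> E4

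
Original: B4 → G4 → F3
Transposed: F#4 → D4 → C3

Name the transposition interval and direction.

From B4 to F#4 is 4 letter names — a fourth of some quality.
F#4 to B4 is 5 semitones, which makes it a perfect fourth; the second version is lower, so the direction is down.
Checking another pair — F3 → C3 — gives the same interval.

down a perfect fourth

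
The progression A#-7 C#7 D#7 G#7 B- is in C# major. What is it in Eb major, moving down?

C-7 Eb7 F7 Bb7 Db-

C# major down to Eb major is an augmented sixth; each chord root moves by that interval while the quality stays the same.
A#-7: root A# down an augmented sixth → C, giving C-7.
C#7: root C# down an augmented sixth → Eb, giving Eb7.
D#7: root D# down an augmented sixth → F, giving F7.
G#7: root G# down an augmented sixth → Bb, giving Bb7.
B-: root B down an augmented sixth → Db, giving Db-.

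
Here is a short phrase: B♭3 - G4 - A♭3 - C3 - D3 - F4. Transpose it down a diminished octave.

Bb3 → B2
G4 → G#3
Ab3 → A2
C3 → C#2
D3 → D#2
F4 → F#3

B2 G#3 A2 C#2 D#2 F#3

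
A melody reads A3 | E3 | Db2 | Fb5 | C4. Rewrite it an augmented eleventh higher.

A3 gives D#5
E3 gives A#4
Db2 gives G3
Fb5 gives Bb6
C4 gives F#5

D#5 A#4 G3 Bb6 F#5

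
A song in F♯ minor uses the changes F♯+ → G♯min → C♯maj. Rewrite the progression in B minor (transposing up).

F♯ minor up to B minor is a perfect fourth; each chord root moves by that interval while the quality stays the same.
F♯+: root F♯ up a perfect fourth → B, giving B+.
G♯min: root G♯ up a perfect fourth → C#, giving C#min.
C♯maj: root C♯ up a perfect fourth → F#, giving F#maj.

B+ C#min F#maj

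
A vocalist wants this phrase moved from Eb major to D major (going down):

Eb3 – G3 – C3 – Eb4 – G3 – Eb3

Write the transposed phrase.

D3 F#3 B2 D4 F#3 D3

Eb major to D major down is a minor second, so every note moves down by that interval.
Eb3 → D3
G3 → F#3
C3 → B2
Eb4 → D4
G3 → F#3
Eb3 → D3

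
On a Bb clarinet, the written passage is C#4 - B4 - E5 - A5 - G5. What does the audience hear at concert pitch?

Written C4 on the Bb clarinet sounds as Bb3, a major second lower; apply that shift to every note.
C#4 -> B3
B4 -> A4
E5 -> D5
A5 -> G5
G5 -> F5

B3 A4 D5 G5 F5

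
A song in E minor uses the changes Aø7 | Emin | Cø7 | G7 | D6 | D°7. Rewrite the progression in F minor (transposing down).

Bbø7 Fmin Dbø7 Ab7 Eb6 Eb°7

E minor down to F minor is a major seventh; each chord root moves by that interval while the quality stays the same.
Aø7: root A down a major seventh → Bb, giving Bbø7.
Emin: root E down a major seventh → F, giving Fmin.
Cø7: root C down a major seventh → Db, giving Dbø7.
G7: root G down a major seventh → Ab, giving Ab7.
D6: root D down a major seventh → Eb, giving Eb6.
D°7: root D down a major seventh → Eb, giving Eb°7.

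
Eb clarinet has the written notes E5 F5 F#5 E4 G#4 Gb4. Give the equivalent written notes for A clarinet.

Bb5 Cb6 C6 Bb4 D5 Dbb5

First find concert pitch: the Eb clarinet sounds a minor third above written, so E5 F5 F#5 E4 G#4 Gb4 sounds G5 Ab5 A5 G4 B4 Bbb4.
Then write for A clarinet: it sounds a minor third below written, so the part must be a minor third above concert.
G5 → Bb5
Ab5 → Cb6
A5 → C6
G4 → Bb4
B4 → D5
Bbb4 → Dbb5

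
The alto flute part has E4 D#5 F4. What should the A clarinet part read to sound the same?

First find concert pitch: the alto flute sounds a perfect fourth below written, so E4 D#5 F4 sounds B3 A#4 C4.
Then write for A clarinet: it sounds a minor third below written, so the part must be a minor third above concert.
B3 → D4
A#4 → C#5
C4 → Eb4

D4 C#5 Eb4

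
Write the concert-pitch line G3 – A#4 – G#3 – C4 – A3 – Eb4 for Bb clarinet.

Written C4 sounds as Bb3 on the Bb clarinet, so concert pitches are written a major second up.
G3 gives A3
A#4 gives B#4
G#3 gives A#3
C4 gives D4
A3 gives B3
Eb4 gives F4

A3 B#4 A#3 D4 B3 F4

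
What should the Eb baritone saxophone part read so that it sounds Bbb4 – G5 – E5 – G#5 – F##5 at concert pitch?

Gb6 E7 C#7 E#7 D##7

Written C4 sounds as Eb2 on the Eb baritone saxophone, so concert pitches are written a major thirteenth up.
Bbb4 becomes Gb6
G5 becomes E7
E5 becomes C#7
G#5 becomes E#7
F##5 becomes D##7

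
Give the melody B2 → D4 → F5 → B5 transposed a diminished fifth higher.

F3 Ab4 Cb6 F6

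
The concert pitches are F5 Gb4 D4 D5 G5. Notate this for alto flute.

Bb5 Cb5 G4 G5 C6

The alto flute sounds a perfect fourth below written, so the written part must be a perfect fourth above concert — transpose each note up.
F5 to Bb5
Gb4 to Cb5
D4 to G4
D5 to G5
G5 to C6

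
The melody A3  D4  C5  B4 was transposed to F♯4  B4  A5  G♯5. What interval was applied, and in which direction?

From A3 to F#4 is 6 letter names — a sixth of some quality.
A3 to F#4 is 9 semitones, which makes it a major sixth; the second version is higher, so the direction is up.
Checking another pair — B4 → G#5 — gives the same interval.

up a major sixth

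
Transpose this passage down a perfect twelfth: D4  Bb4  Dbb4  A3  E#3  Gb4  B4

D4 to G2
Bb4 to Eb3
Dbb4 to Gbb2
A3 to D2
E#3 to A#1
Gb4 to Cb3
B4 to E3

G2 Eb3 Gbb2 D2 A#1 Cb3 E3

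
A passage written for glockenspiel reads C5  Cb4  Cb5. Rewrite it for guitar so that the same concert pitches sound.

C8 Cb7 Cb8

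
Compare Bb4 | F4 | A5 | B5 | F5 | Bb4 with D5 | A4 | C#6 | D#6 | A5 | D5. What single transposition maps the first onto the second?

up a major third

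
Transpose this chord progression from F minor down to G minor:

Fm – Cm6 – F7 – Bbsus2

Gm Dm6 G7 Csus2

F minor down to G minor is a minor seventh; each chord root moves by that interval while the quality stays the same.
Fm: root F down a minor seventh → G, giving Gm.
Cm6: root C down a minor seventh → D, giving Dm6.
F7: root F down a minor seventh → G, giving G7.
Bbsus2: root Bb down a minor seventh → C, giving Csus2.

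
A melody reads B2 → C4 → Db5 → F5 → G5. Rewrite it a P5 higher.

F#3 G4 Ab5 C6 D6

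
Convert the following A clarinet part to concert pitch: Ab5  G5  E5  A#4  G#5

F5 E5 C#5 F##4 E#5

Written C4 on the A clarinet sounds as A3, a minor third lower; apply that shift to every note.
Ab5 gives F5
G5 gives E5
E5 gives C#5
A#4 gives F##4
G#5 gives E#5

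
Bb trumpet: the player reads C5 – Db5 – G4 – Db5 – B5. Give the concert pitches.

Bb4 Cb5 F4 Cb5 A5

The Bb trumpet sounds a major second below written, so transpose each written note down a major second.
C5 to Bb4
Db5 to Cb5
G4 to F4
Db5 to Cb5
B5 to A5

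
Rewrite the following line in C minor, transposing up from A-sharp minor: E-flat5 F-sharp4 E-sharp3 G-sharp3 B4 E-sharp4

From A-sharp up to C is a diminished third; apply that to each pitch.
Eb5 gives Gbb5
F#4 gives Ab4
E#3 gives G3
G#3 gives Bb3
B4 gives Db5
E#4 gives G4

Gbb5 Ab4 G3 Bb3 Db5 G4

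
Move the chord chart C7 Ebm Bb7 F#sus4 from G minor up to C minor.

F7 Abm Eb7 Bsus4

G minor up to C minor is a perfect fourth; each chord root moves by that interval while the quality stays the same.
C7: root C up a perfect fourth → F, giving F7.
Ebm: root Eb up a perfect fourth → Ab, giving Abm.
Bb7: root Bb up a perfect fourth → Eb, giving Eb7.
F#sus4: root F# up a perfect fourth → B, giving Bsus4.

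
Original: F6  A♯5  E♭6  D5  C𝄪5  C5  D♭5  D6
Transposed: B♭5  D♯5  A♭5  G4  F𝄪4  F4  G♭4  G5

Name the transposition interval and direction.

down a perfect fifth

From F6 to Bb5 is 5 letter names — a fifth of some quality.
Bb5 to F6 is 7 semitones, which makes it a perfect fifth; the second version is lower, so the direction is down.
Checking another pair — D6 → G5 — gives the same interval.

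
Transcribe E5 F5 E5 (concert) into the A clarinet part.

The A clarinet sounds a minor third below written, so the written part must be a minor third above concert — transpose each note up.
E5 becomes G5
F5 becomes Ab5
E5 becomes G5

G5 Ab5 G5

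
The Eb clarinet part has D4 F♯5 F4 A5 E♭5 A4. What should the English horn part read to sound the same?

C5 E6 Eb5 G6 Db6 G5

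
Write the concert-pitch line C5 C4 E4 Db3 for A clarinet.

Written C4 sounds as A3 on the A clarinet, so concert pitches are written a minor third up.
C5 -> Eb5
C4 -> Eb4
E4 -> G4
Db3 -> Fb3

Eb5 Eb4 G4 Fb3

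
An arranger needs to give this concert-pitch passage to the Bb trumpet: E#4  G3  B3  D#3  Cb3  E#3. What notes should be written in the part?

F##4 A3 C#4 E#3 Db3 F##3

The Bb trumpet sounds a major second below written, so the written part must be a major second above concert — transpose each note up.
E#4 -> F##4
G3 -> A3
B3 -> C#4
D#3 -> E#3
Cb3 -> Db3
E#3 -> F##3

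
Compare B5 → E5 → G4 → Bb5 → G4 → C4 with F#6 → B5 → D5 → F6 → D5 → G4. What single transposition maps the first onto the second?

Take the first pair: B5 → F#6. B to F spans 5 letter names, so the interval is some kind of fifth.
B5 to F#6 is 7 semitones, which makes it a perfect fifth; the second version is higher, so the direction is up.
Checking another pair — C4 → G4 — gives the same interval.

up a perfect fifth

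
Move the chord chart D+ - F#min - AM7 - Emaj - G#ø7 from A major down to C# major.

F#+ A#min C#M7 G#maj B#ø7

A major down to C# major is a minor sixth; each chord root moves by that interval while the quality stays the same.
D+: root D down a minor sixth → F#, giving F#+.
F#min: root F# down a minor sixth → A#, giving A#min.
AM7: root A down a minor sixth → C#, giving C#M7.
Emaj: root E down a minor sixth → G#, giving G#maj.
G#ø7: root G# down a minor sixth → B#, giving B#ø7.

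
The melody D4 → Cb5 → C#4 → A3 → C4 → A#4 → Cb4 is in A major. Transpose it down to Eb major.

From A down to Eb is an augmented fourth; apply that to each pitch.
D4 to Ab3
Cb5 to Gbb4
C#4 to G3
A3 to Eb3
C4 to Gb3
A#4 to E4
Cb4 to Gbb3

Ab3 Gbb4 G3 Eb3 Gb3 E4 Gbb3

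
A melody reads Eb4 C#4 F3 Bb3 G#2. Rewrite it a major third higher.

A major third up from Eb4 gives G4.
A major third up from C#4 gives E#4.
F3: a third up reaches A, and 4 semitones makes it A3.
Bb3: a third up reaches D, and 4 semitones makes it D4.
G#2 up a major third is B#2.

G4 E#4 A3 D4 B#2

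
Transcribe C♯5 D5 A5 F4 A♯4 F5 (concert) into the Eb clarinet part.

Written C4 sounds as Eb4 on the Eb clarinet, so concert pitches are written a minor third down.
C#5 → A#4
D5 → B4
A5 → F#5
F4 → D4
A#4 → F##4
F5 → D5

A#4 B4 F#5 D4 F##4 D5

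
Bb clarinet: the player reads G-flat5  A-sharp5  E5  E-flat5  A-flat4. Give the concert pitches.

The Bb clarinet sounds a major second below written, so transpose each written note down a major second.
Gb5 → Fb5
A#5 → G#5
E5 → D5
Eb5 → Db5
Ab4 → Gb4

Fb5 G#5 D5 Db5 Gb4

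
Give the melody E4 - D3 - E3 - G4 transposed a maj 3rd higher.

G#4 F#3 G#3 B4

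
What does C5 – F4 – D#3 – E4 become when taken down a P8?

A perfect octave down from C5 gives C4.
A perfect octave down from F4 gives F3.
D#3: an octave down reaches D, and 12 semitones makes it D#2.
E4 down a perfect octave is E3.

C4 F3 D#2 E3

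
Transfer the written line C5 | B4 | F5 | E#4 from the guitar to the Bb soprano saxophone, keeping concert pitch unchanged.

First find concert pitch: the guitar sounds a perfect octave below written, so C5 B4 F5 E#4 sounds C4 B3 F4 E#3.
Then write for Bb soprano saxophone: it sounds a major second below written, so the part must be a major second above concert.
C4 → D4
B3 → C#4
F4 → G4
E#3 → F##3

D4 C#4 G4 F##3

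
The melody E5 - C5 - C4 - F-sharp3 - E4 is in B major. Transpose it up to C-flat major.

B major to C-flat major up is a diminished second, so every note moves up by that interval.
E5 → Fb5
C5 → Dbb5
C4 → Dbb4
F#3 → Gb3
E4 → Fb4

Fb5 Dbb5 Dbb4 Gb3 Fb4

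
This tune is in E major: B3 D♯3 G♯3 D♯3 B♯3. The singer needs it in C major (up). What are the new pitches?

G4 B3 E4 B3 G#4

E major to C major up is a minor sixth, so every note moves up by that interval.
B3 -> G4
D#3 -> B3
G#3 -> E4
D#3 -> B3
B#3 -> G#4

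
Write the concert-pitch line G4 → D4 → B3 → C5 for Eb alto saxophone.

E5 B4 G#4 A5

The Eb alto saxophone sounds a major sixth below written, so the written part must be a major sixth above concert — transpose each note up.
G4 to E5
D4 to B4
B3 to G#4
C5 to A5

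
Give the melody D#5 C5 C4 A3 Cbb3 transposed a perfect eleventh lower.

A#3 G3 G2 E2 Gbb1

D#5: an eleventh down reaches A, and 17 semitones makes it A#3.
A perfect eleventh down from C5 gives G3.
C4: an eleventh down reaches G, and 17 semitones makes it G2.
A3 down a perfect eleventh is E2.
Cbb3 down a perfect eleventh is Gbb1.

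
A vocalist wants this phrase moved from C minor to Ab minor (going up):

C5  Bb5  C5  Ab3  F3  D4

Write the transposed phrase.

C minor to Ab minor up is a minor sixth, so every note moves up by that interval.
C5 → Ab5
Bb5 → Gb6
C5 → Ab5
Ab3 → Fb4
F3 → Db4
D4 → Bb4

Ab5 Gb6 Ab5 Fb4 Db4 Bb4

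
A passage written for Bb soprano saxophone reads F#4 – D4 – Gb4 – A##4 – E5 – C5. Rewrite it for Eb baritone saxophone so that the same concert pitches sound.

First find concert pitch: the Bb soprano saxophone sounds a major second below written, so F#4 D4 Gb4 A##4 E5 C5 sounds E4 C4 Fb4 G##4 D5 Bb4.
Then write for Eb baritone saxophone: it sounds a major thirteenth below written, so the part must be a major thirteenth above concert.
E4 → C#6
C4 → A5
Fb4 → Db6
G##4 → E##6
D5 → B6
Bb4 → G6

C#6 A5 Db6 E##6 B6 G6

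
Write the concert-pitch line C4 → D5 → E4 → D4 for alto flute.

F4 G5 A4 G4

The alto flute sounds a perfect fourth below written, so the written part must be a perfect fourth above concert — transpose each note up.
C4 to F4
D5 to G5
E4 to A4
D4 to G4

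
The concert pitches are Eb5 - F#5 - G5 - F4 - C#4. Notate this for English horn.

The English horn sounds a perfect fifth below written, so the written part must be a perfect fifth above concert — transpose each note up.
Eb5 → Bb5
F#5 → C#6
G5 → D6
F4 → C5
C#4 → G#4

Bb5 C#6 D6 C5 G#4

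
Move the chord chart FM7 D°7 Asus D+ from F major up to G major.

F major up to G major is a major second; each chord root moves by that interval while the quality stays the same.
FM7: root F up a major second → G, giving GM7.
D°7: root D up a major second → E, giving E°7.
Asus: root A up a major second → B, giving Bsus.
D+: root D up a major second → E, giving E+.

GM7 E°7 Bsus E+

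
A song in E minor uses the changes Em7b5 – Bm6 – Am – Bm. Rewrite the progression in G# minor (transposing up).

G#m7b5 D#m6 C#m D#m

E minor up to G# minor is a major third; each chord root moves by that interval while the quality stays the same.
Em7b5: root E up a major third → G#, giving G#m7b5.
Bm6: root B up a major third → D#, giving D#m6.
Am: root A up a major third → C#, giving C#m.
Bm: root B up a major third → D#, giving D#m.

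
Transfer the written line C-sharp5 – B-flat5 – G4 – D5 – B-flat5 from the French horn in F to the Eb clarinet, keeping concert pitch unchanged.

D#4 C5 A3 E4 C5

First find concert pitch: the French horn in F sounds a perfect fifth below written, so C-sharp5 B-flat5 G4 D5 B-flat5 sounds F#4 Eb5 C4 G4 Eb5.
Then write for Eb clarinet: it sounds a minor third above written, so the part must be a minor third below concert.
F#4 → D#4
Eb5 → C5
C4 → A3
G4 → E4
Eb5 → C5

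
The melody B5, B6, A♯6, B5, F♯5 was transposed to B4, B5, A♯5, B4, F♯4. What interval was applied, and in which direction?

From B5 to B4 is 8 letter names — an octave of some quality.
B4 to B5 is 12 semitones, which makes it a perfect octave; the second version is lower, so the direction is down.
Checking another pair — F#5 → F#4 — gives the same interval.

down a perfect octave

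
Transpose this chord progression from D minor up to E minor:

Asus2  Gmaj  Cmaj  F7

Bsus2 Amaj Dmaj G7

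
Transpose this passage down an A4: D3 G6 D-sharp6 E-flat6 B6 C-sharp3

D3 becomes Ab2
G6 becomes Db6
D#6 becomes A5
Eb6 becomes Bbb5
B6 becomes F6
C#3 becomes G2

Ab2 Db6 A5 Bbb5 F6 G2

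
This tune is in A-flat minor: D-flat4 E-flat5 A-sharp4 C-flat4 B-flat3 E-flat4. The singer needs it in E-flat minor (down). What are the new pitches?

A-flat minor to E-flat minor down is a perfect fourth, so every note moves down by that interval.
Db4 → Ab3
Eb5 → Bb4
A#4 → E#4
Cb4 → Gb3
Bb3 → F3
Eb4 → Bb3

Ab3 Bb4 E#4 Gb3 F3 Bb3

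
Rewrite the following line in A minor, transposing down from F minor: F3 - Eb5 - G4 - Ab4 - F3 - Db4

From F down to A is a minor sixth; apply that to each pitch.
F3 → A2
Eb5 → G4
G4 → B3
Ab4 → C4
F3 → A2
Db4 → F3

A2 G4 B3 C4 A2 F3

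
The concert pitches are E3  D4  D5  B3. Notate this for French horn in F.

B3 A4 A5 F#4

The French horn in F sounds a perfect fifth below written, so the written part must be a perfect fifth above concert — transpose each note up.
E3 -> B3
D4 -> A4
D5 -> A5
B3 -> F#4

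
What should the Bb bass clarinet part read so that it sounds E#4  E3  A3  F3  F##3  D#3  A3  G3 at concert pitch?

F##5 F#4 B4 G4 G##4 E#4 B4 A4

Written C4 sounds as Bb2 on the Bb bass clarinet, so concert pitches are written a major ninth up.
E#4 to F##5
E3 to F#4
A3 to B4
F3 to G4
F##3 to G##4
D#3 to E#4
A3 to B4
G3 to A4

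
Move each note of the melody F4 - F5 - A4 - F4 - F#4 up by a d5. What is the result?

Cb5 Cb6 Eb5 Cb5 C5

F4 becomes Cb5
F5 becomes Cb6
A4 becomes Eb5
F4 becomes Cb5
F#4 becomes C5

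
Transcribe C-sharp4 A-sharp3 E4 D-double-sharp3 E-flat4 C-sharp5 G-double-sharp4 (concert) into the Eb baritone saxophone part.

A#5 F##5 C#6 B##4 C6 A#6 E##6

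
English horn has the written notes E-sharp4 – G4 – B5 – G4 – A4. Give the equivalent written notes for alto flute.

D#4 F4 A5 F4 G4

First find concert pitch: the English horn sounds a perfect fifth below written, so E-sharp4 G4 B5 G4 A4 sounds A#3 C4 E5 C4 D4.
Then write for alto flute: it sounds a perfect fourth below written, so the part must be a perfect fourth above concert.
A#3 → D#4
C4 → F4
E5 → A5
C4 → F4
D4 → G4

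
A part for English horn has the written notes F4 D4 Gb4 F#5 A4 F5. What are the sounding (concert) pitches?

Bb3 G3 Cb4 B4 D4 Bb4

Written C4 on the English horn sounds as F3, a perfect fifth lower; apply that shift to every note.
F4 to Bb3
D4 to G3
Gb4 to Cb4
F#5 to B4
A4 to D4
F5 to Bb4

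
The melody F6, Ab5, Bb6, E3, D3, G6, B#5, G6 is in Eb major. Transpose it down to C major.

D6 F5 G6 C#3 B2 E6 G##5 E6

Eb major to C major down is a minor third, so every note moves down by that interval.
F6 → D6
Ab5 → F5
Bb6 → G6
E3 → C#3
D3 → B2
G6 → E6
B#5 → G##5
G6 → E6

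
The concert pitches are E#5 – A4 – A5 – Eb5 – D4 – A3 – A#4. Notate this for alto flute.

A#5 D5 D6 Ab5 G4 D4 D#5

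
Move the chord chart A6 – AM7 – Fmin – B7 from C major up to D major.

B6 BM7 Gmin C#7

C major up to D major is a major second; each chord root moves by that interval while the quality stays the same.
A6: root A up a major second → B, giving B6.
AM7: root A up a major second → B, giving BM7.
Fmin: root F up a major second → G, giving Gmin.
B7: root B up a major second → C#, giving C#7.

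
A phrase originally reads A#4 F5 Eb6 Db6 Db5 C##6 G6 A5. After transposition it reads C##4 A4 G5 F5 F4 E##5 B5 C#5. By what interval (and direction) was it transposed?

From A#4 to C##4 is 6 letter names — a sixth of some quality.
C##4 to A#4 is 8 semitones, which makes it a minor sixth; the second version is lower, so the direction is down.
Checking another pair — A5 → C#5 — gives the same interval.

down a minor sixth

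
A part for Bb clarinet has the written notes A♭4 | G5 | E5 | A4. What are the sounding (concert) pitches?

Gb4 F5 D5 G4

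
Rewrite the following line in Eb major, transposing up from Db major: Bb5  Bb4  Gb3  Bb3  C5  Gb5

C6 C5 Ab3 C4 D5 Ab5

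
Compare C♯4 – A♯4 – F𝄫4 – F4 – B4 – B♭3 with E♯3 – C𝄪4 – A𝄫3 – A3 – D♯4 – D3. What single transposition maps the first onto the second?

Take the first pair: C#4 → E#3. C to E spans 6 letter names, so the interval is some kind of sixth.
E#3 to C#4 is 8 semitones, which makes it a minor sixth; the second version is lower, so the direction is down.
Checking another pair — Bb3 → D3 — gives the same interval.

down a minor sixth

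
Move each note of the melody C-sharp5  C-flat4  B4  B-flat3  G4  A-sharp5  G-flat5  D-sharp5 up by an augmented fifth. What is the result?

G##5 G4 F##5 F#4 D#5 E##6 D6 A##5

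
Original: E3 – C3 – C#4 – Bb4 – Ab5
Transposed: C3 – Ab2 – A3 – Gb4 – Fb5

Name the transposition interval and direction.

From E3 to C3 is 3 letter names — a third of some quality.
C3 to E3 is 4 semitones, which makes it a major third; the second version is lower, so the direction is down.
Checking another pair — Ab5 → Fb5 — gives the same interval.

down a major third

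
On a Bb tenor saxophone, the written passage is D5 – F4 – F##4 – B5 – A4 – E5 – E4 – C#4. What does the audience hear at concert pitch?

C4 Eb3 E#3 A4 G3 D4 D3 B2

Written C4 on the Bb tenor saxophone sounds as Bb2, a major ninth lower; apply that shift to every note.
D5 gives C4
F4 gives Eb3
F##4 gives E#3
B5 gives A4
A4 gives G3
E5 gives D4
E4 gives D3
C#4 gives B2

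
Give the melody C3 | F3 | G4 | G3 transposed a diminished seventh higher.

C3 becomes Bbb3
F3 becomes Ebb4
G4 becomes Fb5
G3 becomes Fb4

Bbb3 Ebb4 Fb5 Fb4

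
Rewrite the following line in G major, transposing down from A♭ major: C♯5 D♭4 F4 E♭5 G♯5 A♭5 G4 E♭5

B#4 C4 E4 D5 F##5 G5 F#4 D5

From A♭ down to G is a minor second; apply that to each pitch.
C#5 gives B#4
Db4 gives C4
F4 gives E4
Eb5 gives D5
G#5 gives F##5
Ab5 gives G5
G4 gives F#4
Eb5 gives D5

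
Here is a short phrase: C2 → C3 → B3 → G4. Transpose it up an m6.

C2 up a minor sixth is Ab2.
A minor sixth up from C3 gives Ab3.
B3 up a minor sixth is G4.
G4 up a minor sixth is Eb5.

Ab2 Ab3 G4 Eb5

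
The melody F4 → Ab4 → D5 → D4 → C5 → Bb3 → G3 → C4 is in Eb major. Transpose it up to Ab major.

From Eb up to Ab is a perfect fourth; apply that to each pitch.
F4 becomes Bb4
Ab4 becomes Db5
D5 becomes G5
D4 becomes G4
C5 becomes F5
Bb3 becomes Eb4
G3 becomes C4
C4 becomes F4

Bb4 Db5 G5 G4 F5 Eb4 C4 F4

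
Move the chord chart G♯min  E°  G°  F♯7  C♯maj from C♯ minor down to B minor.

F#min D° F° E7 Bmaj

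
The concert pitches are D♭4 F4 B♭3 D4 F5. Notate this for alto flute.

The alto flute sounds a perfect fourth below written, so the written part must be a perfect fourth above concert — transpose each note up.
Db4 to Gb4
F4 to Bb4
Bb3 to Eb4
D4 to G4
F5 to Bb5

Gb4 Bb4 Eb4 G4 Bb5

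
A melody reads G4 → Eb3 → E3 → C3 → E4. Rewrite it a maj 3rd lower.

G4 gives Eb4
Eb3 gives Cb3
E3 gives C3
C3 gives Ab2
E4 gives C4

Eb4 Cb3 C3 Ab2 C4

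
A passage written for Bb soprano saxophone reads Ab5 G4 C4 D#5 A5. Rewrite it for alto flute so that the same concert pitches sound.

First find concert pitch: the Bb soprano saxophone sounds a major second below written, so Ab5 G4 C4 D#5 A5 sounds Gb5 F4 Bb3 C#5 G5.
Then write for alto flute: it sounds a perfect fourth below written, so the part must be a perfect fourth above concert.
Gb5 → Cb6
F4 → Bb4
Bb3 → Eb4
C#5 → F#5
G5 → C6

Cb6 Bb4 Eb4 F#5 C6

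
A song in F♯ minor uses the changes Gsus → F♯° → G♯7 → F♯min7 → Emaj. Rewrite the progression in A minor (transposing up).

F♯ minor up to A minor is a minor third; each chord root moves by that interval while the quality stays the same.
Gsus: root G up a minor third → Bb, giving Bbsus.
F♯°: root F♯ up a minor third → A, giving A°.
G♯7: root G♯ up a minor third → B, giving B7.
F♯min7: root F♯ up a minor third → A, giving Amin7.
Emaj: root E up a minor third → G, giving Gmaj.

Bbsus A° B7 Amin7 Gmaj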